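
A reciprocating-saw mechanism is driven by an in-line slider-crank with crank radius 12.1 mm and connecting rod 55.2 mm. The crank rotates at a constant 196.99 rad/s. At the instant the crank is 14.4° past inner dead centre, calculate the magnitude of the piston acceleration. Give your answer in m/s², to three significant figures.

ω = 197 rad/s
x(θ) = r cosθ + √(L² − r² sin²θ); with ω constant, a = ω²·d²x/dθ².
d²x/dθ² = −r cosθ − r²(cos2θ)/√u − r⁴ sin²2θ/(4u^{3/2}),  u = L² − r² sin²θ = 0.00303799 m².
Substituting r = 0.0121 m, L = 0.0552 m, θ = 14.4°: d²x/dθ² = -0.014055 m.
a = ω²·d²x/dθ² = (197)²·(-0.014055) = -545.41 m/s²;  |a| = 545.41 m/s².

545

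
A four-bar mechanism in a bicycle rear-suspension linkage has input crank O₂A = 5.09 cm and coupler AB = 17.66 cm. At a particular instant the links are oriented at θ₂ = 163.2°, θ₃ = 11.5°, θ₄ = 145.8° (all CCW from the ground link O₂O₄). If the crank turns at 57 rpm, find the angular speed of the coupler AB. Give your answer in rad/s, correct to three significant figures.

0.719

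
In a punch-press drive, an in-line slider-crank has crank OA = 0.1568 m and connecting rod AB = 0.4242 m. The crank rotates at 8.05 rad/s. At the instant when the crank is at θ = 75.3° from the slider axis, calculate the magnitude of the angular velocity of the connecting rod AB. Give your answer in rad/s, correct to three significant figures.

0.809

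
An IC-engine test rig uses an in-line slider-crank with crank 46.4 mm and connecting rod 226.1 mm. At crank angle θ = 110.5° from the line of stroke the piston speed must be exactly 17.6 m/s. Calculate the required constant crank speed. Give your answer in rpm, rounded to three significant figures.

4170

For an in-line slider-crank, |v_piston| = rω|sinθ|·[1 + r cosθ/√(L² − r² sin²θ)].
With r = 0.0464 m, L = 0.2261 m, θ = 110.5°: the bracketed kinematic factor |dx/dθ| = 0.040279 m.
ω = v/|dx/dθ| = 17.6/0.040279 = 436.96 rad/s.
N = 60ω/(2π) = 4172.6 rpm.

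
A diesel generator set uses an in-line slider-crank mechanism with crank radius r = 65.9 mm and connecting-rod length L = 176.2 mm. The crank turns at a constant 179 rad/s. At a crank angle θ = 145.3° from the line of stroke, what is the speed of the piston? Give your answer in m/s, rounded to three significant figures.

ω = 179 rad/s
For an in-line slider-crank, x = r cosθ + √(L² − r² sin²θ), so v = −rω sinθ·[1 + r cosθ/√(L² − r² sin²θ)].
With r = 0.0659 m, L = 0.1762 m, θ = 145.3°: √(L² − r² sin²θ) = 0.17216 m.
v = −0.0659·179·0.56928·[1 + 0.0659·-0.82214/0.17216] = -4.602 m/s.
|v| = 4.602 m/s.

4.60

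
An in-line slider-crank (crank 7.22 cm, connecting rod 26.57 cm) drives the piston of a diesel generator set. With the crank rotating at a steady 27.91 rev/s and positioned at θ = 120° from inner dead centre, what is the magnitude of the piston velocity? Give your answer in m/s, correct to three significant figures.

ω = 2π·27.9 = 175.4 rad/s
For an in-line slider-crank, x = r cosθ + √(L² − r² sin²θ), so v = −rω sinθ·[1 + r cosθ/√(L² − r² sin²θ)].
With r = 0.0722 m, L = 0.2657 m, θ = 120°: √(L² − r² sin²θ) = 0.25824 m.
v = −0.0722·175.4·0.86603·[1 + 0.0722·-0.50000/0.25824] = -9.4321 m/s.
|v| = 9.4321 m/s.

9.43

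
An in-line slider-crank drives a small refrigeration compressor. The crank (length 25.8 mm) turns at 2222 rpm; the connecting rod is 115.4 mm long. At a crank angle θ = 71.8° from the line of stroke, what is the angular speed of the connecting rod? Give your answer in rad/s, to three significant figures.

ω = 232.7 rad/s (converted from 2222 rpm).
The rod makes angle φ with the slider axis where L sinφ = r sinθ; differentiating, L cosφ·φ̇ = r ω cosθ.
L cosφ = √(L² − r² sin²θ) = 0.11277 m.
|ω_rod| = r ω |cosθ| / √(L² − r² sin²θ) = 0.0258·232.7·0.31233/0.11277 = 16.628 rad/s.

16.6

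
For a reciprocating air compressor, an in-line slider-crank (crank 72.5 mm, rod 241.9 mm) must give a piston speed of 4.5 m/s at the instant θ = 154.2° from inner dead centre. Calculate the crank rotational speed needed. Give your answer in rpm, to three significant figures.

1870

For an in-line slider-crank, |v_piston| = rω|sinθ|·[1 + r cosθ/√(L² − r² sin²θ)].
With r = 0.0725 m, L = 0.2419 m, θ = 154.2°: the bracketed kinematic factor |dx/dθ| = 0.022966 m.
ω = v/|dx/dθ| = 4.5/0.022966 = 195.94 rad/s.
N = 60ω/(2π) = 1871.1 rpm.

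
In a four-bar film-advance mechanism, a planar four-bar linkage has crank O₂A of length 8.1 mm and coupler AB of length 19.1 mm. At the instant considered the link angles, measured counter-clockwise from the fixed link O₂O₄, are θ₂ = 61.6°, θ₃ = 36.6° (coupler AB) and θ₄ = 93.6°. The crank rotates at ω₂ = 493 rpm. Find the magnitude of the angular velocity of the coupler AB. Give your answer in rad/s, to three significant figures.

ω₂ = 51.63 rad/s (from 493 rpm).
Differentiating the loop-closure r₂e^{iθ₂}+r₃e^{iθ₃}=r₁+r₄e^{iθ₄} gives r₂ω₂e^{iθ₂}+r₃ω₃e^{iθ₃}=r₄ω₄e^{iθ₄}.
Eliminating the other unknown: ω₃ = r₂ω₂ sin(θ₄−θ₂) / [r₃ sin(θ₃−θ₄)].
Numerator sine = +0.52992; denominator sine = -0.83867.
Result = 0.0081·51.63·(+0.52992) / (0.0191·(-0.83867)) = -13.834 rad/s; magnitude 13.834 rad/s.

13.8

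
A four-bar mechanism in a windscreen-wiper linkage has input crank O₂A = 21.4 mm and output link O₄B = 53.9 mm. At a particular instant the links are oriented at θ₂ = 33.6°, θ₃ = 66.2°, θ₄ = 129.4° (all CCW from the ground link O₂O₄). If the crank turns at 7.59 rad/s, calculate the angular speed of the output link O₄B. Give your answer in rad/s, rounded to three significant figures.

ω₂ = 7.59 rad/s
Differentiating the loop-closure r₂e^{iθ₂}+r₃e^{iθ₃}=r₁+r₄e^{iθ₄} gives r₂ω₂e^{iθ₂}+r₃ω₃e^{iθ₃}=r₄ω₄e^{iθ₄}.
Eliminating the other unknown: ω₄ = r₂ω₂ sin(θ₂−θ₃) / [r₄ sin(θ₄−θ₃)].
Numerator sine = -0.53877; denominator sine = +0.89259.
Result = 0.0214·7.59·(-0.53877) / (0.0539·(+0.89259)) = -1.819 rad/s; magnitude 1.819 rad/s.

1.82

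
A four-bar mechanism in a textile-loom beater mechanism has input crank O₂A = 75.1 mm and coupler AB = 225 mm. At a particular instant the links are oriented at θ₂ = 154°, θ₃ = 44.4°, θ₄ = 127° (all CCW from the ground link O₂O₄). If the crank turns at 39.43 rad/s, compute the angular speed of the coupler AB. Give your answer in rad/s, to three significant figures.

ω₂ = 39.43 rad/s
Differentiating the loop-closure r₂e^{iθ₂}+r₃e^{iθ₃}=r₁+r₄e^{iθ₄} gives r₂ω₂e^{iθ₂}+r₃ω₃e^{iθ₃}=r₄ω₄e^{iθ₄}.
Eliminating the other unknown: ω₃ = r₂ω₂ sin(θ₄−θ₂) / [r₃ sin(θ₃−θ₄)].
Numerator sine = -0.45399; denominator sine = -0.99167.
Result = 0.0751·39.43·(-0.45399) / (0.225·(-0.99167)) = +6.0251 rad/s; magnitude 6.0251 rad/s.

6.03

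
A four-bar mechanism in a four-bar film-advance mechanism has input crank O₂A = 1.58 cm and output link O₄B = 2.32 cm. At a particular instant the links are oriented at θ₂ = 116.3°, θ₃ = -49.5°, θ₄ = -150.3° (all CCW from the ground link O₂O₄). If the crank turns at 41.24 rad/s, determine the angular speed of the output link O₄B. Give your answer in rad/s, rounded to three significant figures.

7.01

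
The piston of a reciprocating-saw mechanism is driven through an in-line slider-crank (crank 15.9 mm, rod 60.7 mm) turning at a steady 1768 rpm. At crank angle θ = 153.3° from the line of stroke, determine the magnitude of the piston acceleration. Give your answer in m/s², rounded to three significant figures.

ω = 2π·1768/60 = 185.1 rad/s
x(θ) = r cosθ + √(L² − r² sin²θ); with ω constant, a = ω²·d²x/dθ².
d²x/dθ² = −r cosθ − r²(cos2θ)/√u − r⁴ sin²2θ/(4u^{3/2}),  u = L² − r² sin²θ = 0.00363345 m².
Substituting r = 0.0159 m, L = 0.0607 m, θ = 153.3°: d²x/dθ² = +0.011657 m.
a = ω²·d²x/dθ² = (185.1)²·(+0.011657) = +399.58 m/s²;  |a| = 399.58 m/s².

400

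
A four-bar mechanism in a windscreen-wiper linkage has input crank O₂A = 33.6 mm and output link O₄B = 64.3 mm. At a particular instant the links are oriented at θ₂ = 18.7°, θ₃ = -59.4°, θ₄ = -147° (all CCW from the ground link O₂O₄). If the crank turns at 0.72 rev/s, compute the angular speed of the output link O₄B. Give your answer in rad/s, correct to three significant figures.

ω₂ = 4.524 rad/s (from 0.72 rev/s).
Differentiating the loop-closure r₂e^{iθ₂}+r₃e^{iθ₃}=r₁+r₄e^{iθ₄} gives r₂ω₂e^{iθ₂}+r₃ω₃e^{iθ₃}=r₄ω₄e^{iθ₄}.
Eliminating the other unknown: ω₄ = r₂ω₂ sin(θ₂−θ₃) / [r₄ sin(θ₄−θ₃)].
Numerator sine = +0.97851; denominator sine = -0.99912.
Result = 0.0336·4.524·(+0.97851) / (0.0643·(-0.99912)) = -2.3152 rad/s; magnitude 2.3152 rad/s.

2.32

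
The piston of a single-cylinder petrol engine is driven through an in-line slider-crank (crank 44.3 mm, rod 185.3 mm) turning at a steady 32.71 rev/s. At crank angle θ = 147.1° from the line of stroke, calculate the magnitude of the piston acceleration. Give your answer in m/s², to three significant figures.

ω = 2π·32.7 = 205.5 rad/s
x(θ) = r cosθ + √(L² − r² sin²θ); with ω constant, a = ω²·d²x/dθ².
d²x/dθ² = −r cosθ − r²(cos2θ)/√u − r⁴ sin²2θ/(4u^{3/2}),  u = L² − r² sin²θ = 0.0337571 m².
Substituting r = 0.0443 m, L = 0.1853 m, θ = 147.1°: d²x/dθ² = +0.032687 m.
a = ω²·d²x/dθ² = (205.5)²·(+0.032687) = +1380.7 m/s²;  |a| = 1380.7 m/s².

1380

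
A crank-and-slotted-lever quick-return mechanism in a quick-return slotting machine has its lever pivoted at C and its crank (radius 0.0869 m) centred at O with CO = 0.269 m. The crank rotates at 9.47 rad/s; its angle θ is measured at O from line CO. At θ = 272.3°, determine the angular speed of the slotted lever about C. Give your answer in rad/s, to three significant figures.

0.983

ω = 9.47 rad/s
Crank pin A relative to C: A = (d + r cosθ, r sinθ); lever angle φ = atan2(r sinθ, d + r cosθ).
Differentiating tanφ: φ̇ = rω(d cosθ + r)/(d² + r² + 2dr cosθ).
d² + r² + 2dr cosθ = |CA|² = 0.0817889 m²;  d cosθ + r = +0.097695 m.
|ω_lever| = |0.0869·9.47·+0.097695| / 0.0817889 = 0.98299 rad/s.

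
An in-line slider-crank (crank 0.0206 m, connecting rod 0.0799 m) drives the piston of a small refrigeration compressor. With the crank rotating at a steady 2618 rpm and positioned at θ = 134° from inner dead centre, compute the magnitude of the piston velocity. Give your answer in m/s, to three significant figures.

3.32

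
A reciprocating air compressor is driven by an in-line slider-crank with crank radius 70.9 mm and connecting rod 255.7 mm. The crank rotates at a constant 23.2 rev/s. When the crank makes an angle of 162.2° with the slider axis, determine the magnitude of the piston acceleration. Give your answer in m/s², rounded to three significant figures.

1090

ω = 2π·23.2 = 145.8 rad/s
x(θ) = r cosθ + √(L² − r² sin²θ); with ω constant, a = ω²·d²x/dθ².
d²x/dθ² = −r cosθ − r²(cos2θ)/√u − r⁴ sin²2θ/(4u^{3/2}),  u = L² − r² sin²θ = 0.0649127 m².
Substituting r = 0.0709 m, L = 0.2557 m, θ = 162.2°: d²x/dθ² = +0.051334 m.
a = ω²·d²x/dθ² = (145.8)²·(+0.051334) = +1090.8 m/s²;  |a| = 1090.8 m/s².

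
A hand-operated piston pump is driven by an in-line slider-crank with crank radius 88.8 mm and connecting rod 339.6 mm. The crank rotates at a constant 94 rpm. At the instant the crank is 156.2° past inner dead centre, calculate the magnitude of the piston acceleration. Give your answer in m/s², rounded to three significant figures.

6.33

ω = 2π·94/60 = 9.844 rad/s
x(θ) = r cosθ + √(L² − r² sin²θ); with ω constant, a = ω²·d²x/dθ².
d²x/dθ² = −r cosθ − r²(cos2θ)/√u − r⁴ sin²2θ/(4u^{3/2}),  u = L² − r² sin²θ = 0.114044 m².
Substituting r = 0.0888 m, L = 0.3396 m, θ = 156.2°: d²x/dθ² = +0.065283 m.
a = ω²·d²x/dθ² = (9.844)²·(+0.065283) = +6.3258 m/s²;  |a| = 6.3258 m/s².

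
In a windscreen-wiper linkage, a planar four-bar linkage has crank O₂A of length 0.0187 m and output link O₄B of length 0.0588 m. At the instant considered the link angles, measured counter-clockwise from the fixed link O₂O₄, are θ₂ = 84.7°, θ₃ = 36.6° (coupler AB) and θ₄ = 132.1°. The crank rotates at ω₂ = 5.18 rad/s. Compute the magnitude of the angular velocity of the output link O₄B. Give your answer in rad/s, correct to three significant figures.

1.23

ω₂ = 5.18 rad/s
Differentiating the loop-closure r₂e^{iθ₂}+r₃e^{iθ₃}=r₁+r₄e^{iθ₄} gives r₂ω₂e^{iθ₂}+r₃ω₃e^{iθ₃}=r₄ω₄e^{iθ₄}.
Eliminating the other unknown: ω₄ = r₂ω₂ sin(θ₂−θ₃) / [r₄ sin(θ₄−θ₃)].
Numerator sine = +0.74431; denominator sine = +0.99540.
Result = 0.0187·5.18·(+0.74431) / (0.0588·(+0.99540)) = +1.2318 rad/s; magnitude 1.2318 rad/s.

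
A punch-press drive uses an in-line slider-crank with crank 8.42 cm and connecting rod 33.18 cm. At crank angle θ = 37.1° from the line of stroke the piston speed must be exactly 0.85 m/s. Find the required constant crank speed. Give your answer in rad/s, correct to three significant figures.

For an in-line slider-crank, |v_piston| = rω|sinθ|·[1 + r cosθ/√(L² − r² sin²θ)].
With r = 0.0842 m, L = 0.3318 m, θ = 37.1°: the bracketed kinematic factor |dx/dθ| = 0.061193 m.
ω = v/|dx/dθ| = 0.85/0.061193 = 13.891 rad/s.

13.9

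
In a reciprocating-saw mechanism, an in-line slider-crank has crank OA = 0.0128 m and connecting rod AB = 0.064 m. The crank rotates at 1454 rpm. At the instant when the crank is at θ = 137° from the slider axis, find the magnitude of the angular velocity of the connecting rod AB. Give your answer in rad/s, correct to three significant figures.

ω = 152.3 rad/s (converted from 1454 rpm).
The rod makes angle φ with the slider axis where L sinφ = r sinθ; differentiating, L cosφ·φ̇ = r ω cosθ.
L cosφ = √(L² − r² sin²θ) = 0.063402 m.
|ω_rod| = r ω |cosθ| / √(L² − r² sin²θ) = 0.0128·152.3·0.73135/0.063402 = 22.482 rad/s.

22.5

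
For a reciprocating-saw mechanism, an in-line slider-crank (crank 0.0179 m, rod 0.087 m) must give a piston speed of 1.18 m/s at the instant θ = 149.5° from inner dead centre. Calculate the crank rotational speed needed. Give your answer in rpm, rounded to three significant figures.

1510

For an in-line slider-crank, |v_piston| = rω|sinθ|·[1 + r cosθ/√(L² − r² sin²θ)].
With r = 0.0179 m, L = 0.087 m, θ = 149.5°: the bracketed kinematic factor |dx/dθ| = 0.0074655 m.
ω = v/|dx/dθ| = 1.18/0.0074655 = 158.06 rad/s.
N = 60ω/(2π) = 1509.4 rpm.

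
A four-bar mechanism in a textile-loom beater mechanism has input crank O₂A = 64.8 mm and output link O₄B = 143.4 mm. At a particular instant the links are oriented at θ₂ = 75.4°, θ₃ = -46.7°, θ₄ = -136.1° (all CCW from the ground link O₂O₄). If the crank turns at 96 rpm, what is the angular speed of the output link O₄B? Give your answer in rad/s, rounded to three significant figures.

ω₂ = 10.05 rad/s (from 96 rpm).
Differentiating the loop-closure r₂e^{iθ₂}+r₃e^{iθ₃}=r₁+r₄e^{iθ₄} gives r₂ω₂e^{iθ₂}+r₃ω₃e^{iθ₃}=r₄ω₄e^{iθ₄}.
Eliminating the other unknown: ω₄ = r₂ω₂ sin(θ₂−θ₃) / [r₄ sin(θ₄−θ₃)].
Numerator sine = +0.84712; denominator sine = -0.99995.
Result = 0.0648·10.05·(+0.84712) / (0.1434·(-0.99995)) = -3.8485 rad/s; magnitude 3.8485 rad/s.

3.85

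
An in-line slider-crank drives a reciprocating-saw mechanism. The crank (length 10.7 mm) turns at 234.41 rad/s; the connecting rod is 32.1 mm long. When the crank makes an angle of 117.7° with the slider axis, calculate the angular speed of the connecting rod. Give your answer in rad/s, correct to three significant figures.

ω = 234.4 rad/s
The rod makes angle φ with the slider axis where L sinφ = r sinθ; differentiating, L cosφ·φ̇ = r ω cosθ.
L cosφ = √(L² − r² sin²θ) = 0.03067 m.
|ω_rod| = r ω |cosθ| / √(L² − r² sin²θ) = 0.0107·234.4·0.46484/0.03067 = 38.014 rad/s.

38.0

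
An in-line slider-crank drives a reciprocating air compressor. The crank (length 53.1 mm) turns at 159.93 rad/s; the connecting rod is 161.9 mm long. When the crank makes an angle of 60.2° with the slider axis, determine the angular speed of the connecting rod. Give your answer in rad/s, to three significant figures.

ω = 159.9 rad/s
The rod makes angle φ with the slider axis where L sinφ = r sinθ; differentiating, L cosφ·φ̇ = r ω cosθ.
L cosφ = √(L² − r² sin²θ) = 0.1552 m.
|ω_rod| = r ω |cosθ| / √(L² − r² sin²θ) = 0.0531·159.9·0.49697/0.1552 = 27.193 rad/s.

27.2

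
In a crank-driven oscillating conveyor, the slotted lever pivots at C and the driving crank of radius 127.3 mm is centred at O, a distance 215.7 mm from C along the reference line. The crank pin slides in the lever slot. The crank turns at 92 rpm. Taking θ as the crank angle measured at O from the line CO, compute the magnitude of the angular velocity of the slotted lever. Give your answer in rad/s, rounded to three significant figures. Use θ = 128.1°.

0.246

ω = 9.634 rad/s (from 92 rpm).
Crank pin A relative to C: A = (d + r cosθ, r sinθ); lever angle φ = atan2(r sinθ, d + r cosθ).
Differentiating tanφ: φ̇ = rω(d cosθ + r)/(d² + r² + 2dr cosθ).
d² + r² + 2dr cosθ = |CA|² = 0.0288459 m²;  d cosθ + r = -0.0057946 m.
|ω_lever| = |0.1273·9.634·-0.0057946| / 0.0288459 = 0.24637 rad/s.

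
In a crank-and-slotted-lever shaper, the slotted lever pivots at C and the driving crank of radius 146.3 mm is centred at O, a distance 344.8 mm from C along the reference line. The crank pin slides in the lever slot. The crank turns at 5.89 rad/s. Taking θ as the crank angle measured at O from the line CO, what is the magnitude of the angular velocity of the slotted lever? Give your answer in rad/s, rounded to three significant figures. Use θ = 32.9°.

1.67

ω = 5.89 rad/s
Crank pin A relative to C: A = (d + r cosθ, r sinθ); lever angle φ = atan2(r sinθ, d + r cosθ).
Differentiating tanφ: φ̇ = rω(d cosθ + r)/(d² + r² + 2dr cosθ).
d² + r² + 2dr cosθ = |CA|² = 0.224999 m²;  d cosθ + r = +0.4358 m.
|ω_lever| = |0.1463·5.89·+0.4358| / 0.224999 = 1.669 rad/s.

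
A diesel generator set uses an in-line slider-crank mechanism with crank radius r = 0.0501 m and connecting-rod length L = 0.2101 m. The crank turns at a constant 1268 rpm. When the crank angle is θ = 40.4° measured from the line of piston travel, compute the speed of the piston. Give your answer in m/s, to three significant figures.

5.10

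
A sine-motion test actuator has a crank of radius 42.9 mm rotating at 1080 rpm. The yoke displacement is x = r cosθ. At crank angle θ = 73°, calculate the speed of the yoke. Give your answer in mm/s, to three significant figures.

4640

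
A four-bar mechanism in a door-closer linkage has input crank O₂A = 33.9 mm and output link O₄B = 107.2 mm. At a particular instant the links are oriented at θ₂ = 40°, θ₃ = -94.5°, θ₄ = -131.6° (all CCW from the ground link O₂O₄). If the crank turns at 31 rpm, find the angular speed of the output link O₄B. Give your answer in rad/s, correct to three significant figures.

ω₂ = 3.246 rad/s (from 31 rpm).
Differentiating the loop-closure r₂e^{iθ₂}+r₃e^{iθ₃}=r₁+r₄e^{iθ₄} gives r₂ω₂e^{iθ₂}+r₃ω₃e^{iθ₃}=r₄ω₄e^{iθ₄}.
Eliminating the other unknown: ω₄ = r₂ω₂ sin(θ₂−θ₃) / [r₄ sin(θ₄−θ₃)].
Numerator sine = +0.71325; denominator sine = -0.60321.
Result = 0.0339·3.246·(+0.71325) / (0.1072·(-0.60321)) = -1.2139 rad/s; magnitude 1.2139 rad/s.

1.21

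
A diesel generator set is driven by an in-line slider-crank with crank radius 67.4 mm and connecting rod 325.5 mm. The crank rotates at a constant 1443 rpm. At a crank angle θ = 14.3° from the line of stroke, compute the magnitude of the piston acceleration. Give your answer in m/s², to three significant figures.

1770

ω = 2π·1443/60 = 151.1 rad/s
x(θ) = r cosθ + √(L² − r² sin²θ); with ω constant, a = ω²·d²x/dθ².
d²x/dθ² = −r cosθ − r²(cos2θ)/√u − r⁴ sin²2θ/(4u^{3/2}),  u = L² − r² sin²θ = 0.105673 m².
Substituting r = 0.0674 m, L = 0.3255 m, θ = 14.3°: d²x/dθ² = -0.077615 m.
a = ω²·d²x/dθ² = (151.1)²·(-0.077615) = -1772.3 m/s²;  |a| = 1772.3 m/s².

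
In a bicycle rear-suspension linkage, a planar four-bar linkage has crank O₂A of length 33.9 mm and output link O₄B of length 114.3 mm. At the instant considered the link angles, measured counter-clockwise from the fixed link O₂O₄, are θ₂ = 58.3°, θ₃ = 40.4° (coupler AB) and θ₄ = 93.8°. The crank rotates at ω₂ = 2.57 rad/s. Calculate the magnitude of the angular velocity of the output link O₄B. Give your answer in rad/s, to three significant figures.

ω₂ = 2.57 rad/s
Differentiating the loop-closure r₂e^{iθ₂}+r₃e^{iθ₃}=r₁+r₄e^{iθ₄} gives r₂ω₂e^{iθ₂}+r₃ω₃e^{iθ₃}=r₄ω₄e^{iθ₄}.
Eliminating the other unknown: ω₄ = r₂ω₂ sin(θ₂−θ₃) / [r₄ sin(θ₄−θ₃)].
Numerator sine = +0.30736; denominator sine = +0.80282.
Result = 0.0339·2.57·(+0.30736) / (0.1143·(+0.80282)) = +0.29182 rad/s; magnitude 0.29182 rad/s.

0.292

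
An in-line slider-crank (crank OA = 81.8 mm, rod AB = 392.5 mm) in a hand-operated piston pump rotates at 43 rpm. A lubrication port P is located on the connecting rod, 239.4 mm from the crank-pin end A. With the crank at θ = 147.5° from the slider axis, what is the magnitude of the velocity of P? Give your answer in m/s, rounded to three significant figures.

ω = 4.503 rad/s.  Crank-pin speed |V_A| = rω = 0.36834 m/s, perpendicular to OA.
Rod angle: sinφ = −(r/L) sinθ ⇒ φ = -6.429°; ω_rod = −rω cosθ/√(L²−r²sin²θ) = +0.79649 rad/s.
V_P = V_A + ω_rod × AP, with AP = 0.2394 m along the rod.
Components: V_Px = −rω sinθ − a·ω_rod·sinφ = -0.17656 m/s;  V_Py = rω cosθ + a·ω_rod·cosφ = -0.12118 m/s.
|V_P| = √(V_Px² + V_Py²) = 0.21414 m/s.

0.214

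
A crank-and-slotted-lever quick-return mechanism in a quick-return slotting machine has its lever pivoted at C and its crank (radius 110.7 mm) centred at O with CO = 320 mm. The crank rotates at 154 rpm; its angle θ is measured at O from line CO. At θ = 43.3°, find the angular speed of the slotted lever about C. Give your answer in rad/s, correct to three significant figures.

ω = 16.13 rad/s (from 154 rpm).
Crank pin A relative to C: A = (d + r cosθ, r sinθ); lever angle φ = atan2(r sinθ, d + r cosθ).
Differentiating tanφ: φ̇ = rω(d cosθ + r)/(d² + r² + 2dr cosθ).
d² + r² + 2dr cosθ = |CA|² = 0.166216 m²;  d cosθ + r = +0.34359 m.
|ω_lever| = |0.1107·16.13·+0.34359| / 0.166216 = 3.6903 rad/s.

3.69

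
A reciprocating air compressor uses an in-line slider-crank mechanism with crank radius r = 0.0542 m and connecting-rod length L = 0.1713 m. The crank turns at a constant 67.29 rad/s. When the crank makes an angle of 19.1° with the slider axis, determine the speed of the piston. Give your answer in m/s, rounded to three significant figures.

1.55

ω = 67.29 rad/s
For an in-line slider-crank, x = r cosθ + √(L² − r² sin²θ), so v = −rω sinθ·[1 + r cosθ/√(L² − r² sin²θ)].
With r = 0.0542 m, L = 0.1713 m, θ = 19.1°: √(L² − r² sin²θ) = 0.17038 m.
v = −0.0542·67.29·0.32722·[1 + 0.0542·0.94495/0.17038] = -1.5521 m/s.
|v| = 1.5521 m/s.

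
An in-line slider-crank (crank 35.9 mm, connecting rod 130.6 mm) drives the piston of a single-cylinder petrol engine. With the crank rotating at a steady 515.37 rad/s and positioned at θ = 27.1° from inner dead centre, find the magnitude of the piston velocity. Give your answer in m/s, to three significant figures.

ω = 515.4 rad/s
For an in-line slider-crank, x = r cosθ + √(L² − r² sin²θ), so v = −rω sinθ·[1 + r cosθ/√(L² − r² sin²θ)].
With r = 0.0359 m, L = 0.1306 m, θ = 27.1°: √(L² − r² sin²θ) = 0.12957 m.
v = −0.0359·515.4·0.45554·[1 + 0.0359·0.89021/0.12957] = -10.507 m/s.
|v| = 10.507 m/s.

10.5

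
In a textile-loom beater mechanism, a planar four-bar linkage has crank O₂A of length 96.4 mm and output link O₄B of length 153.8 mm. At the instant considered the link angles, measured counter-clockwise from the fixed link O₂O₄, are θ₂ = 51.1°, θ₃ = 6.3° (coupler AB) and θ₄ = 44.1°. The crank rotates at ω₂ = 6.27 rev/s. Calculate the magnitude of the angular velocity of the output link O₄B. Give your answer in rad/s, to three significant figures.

28.4

ω₂ = 39.4 rad/s (from 6.27 rev/s).
Differentiating the loop-closure r₂e^{iθ₂}+r₃e^{iθ₃}=r₁+r₄e^{iθ₄} gives r₂ω₂e^{iθ₂}+r₃ω₃e^{iθ₃}=r₄ω₄e^{iθ₄}.
Eliminating the other unknown: ω₄ = r₂ω₂ sin(θ₂−θ₃) / [r₄ sin(θ₄−θ₃)].
Numerator sine = +0.70463; denominator sine = +0.61291.
Result = 0.0964·39.4·(+0.70463) / (0.1538·(+0.61291)) = +28.388 rad/s; magnitude 28.388 rad/s.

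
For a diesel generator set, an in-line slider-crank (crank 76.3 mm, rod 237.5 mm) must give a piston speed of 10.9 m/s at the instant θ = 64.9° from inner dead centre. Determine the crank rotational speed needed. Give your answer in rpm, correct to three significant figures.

1320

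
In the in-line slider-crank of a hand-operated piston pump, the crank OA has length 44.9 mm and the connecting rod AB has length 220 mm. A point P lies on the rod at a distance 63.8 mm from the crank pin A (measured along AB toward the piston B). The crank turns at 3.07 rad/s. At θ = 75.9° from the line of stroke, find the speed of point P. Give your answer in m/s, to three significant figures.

0.138

ω = 3.07 rad/s.  Crank-pin speed |V_A| = rω = 0.13784 m/s, perpendicular to OA.
Rod angle: sinφ = −(r/L) sinθ ⇒ φ = -11.417°; ω_rod = −rω cosθ/√(L²−r²sin²θ) = -0.15572 rad/s.
V_P = V_A + ω_rod × AP, with AP = 0.0638 m along the rod.
Components: V_Px = −rω sinθ − a·ω_rod·sinφ = -0.13566 m/s;  V_Py = rω cosθ + a·ω_rod·cosφ = +0.023842 m/s.
|V_P| = √(V_Px² + V_Py²) = 0.13774 m/s.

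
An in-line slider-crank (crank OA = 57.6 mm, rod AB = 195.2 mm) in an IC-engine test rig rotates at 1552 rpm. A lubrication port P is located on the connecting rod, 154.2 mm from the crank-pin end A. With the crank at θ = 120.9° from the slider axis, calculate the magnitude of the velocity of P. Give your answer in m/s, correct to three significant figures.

ω = 162.5 rad/s.  Crank-pin speed |V_A| = rω = 9.3614 m/s, perpendicular to OA.
Rod angle: sinφ = −(r/L) sinθ ⇒ φ = -14.667°; ω_rod = −rω cosθ/√(L²−r²sin²θ) = +25.458 rad/s.
V_P = V_A + ω_rod × AP, with AP = 0.1542 m along the rod.
Components: V_Px = −rω sinθ − a·ω_rod·sinφ = -7.0388 m/s;  V_Py = rω cosθ + a·ω_rod·cosφ = -1.0098 m/s.
|V_P| = √(V_Px² + V_Py²) = 7.1108 m/s.

7.11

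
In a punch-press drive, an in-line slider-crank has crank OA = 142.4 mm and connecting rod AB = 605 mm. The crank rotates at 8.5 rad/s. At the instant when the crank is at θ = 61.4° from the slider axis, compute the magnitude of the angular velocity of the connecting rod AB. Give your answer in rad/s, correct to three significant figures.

ω = 8.5 rad/s
The rod makes angle φ with the slider axis where L sinφ = r sinθ; differentiating, L cosφ·φ̇ = r ω cosθ.
L cosφ = √(L² − r² sin²θ) = 0.59194 m.
|ω_rod| = r ω |cosθ| / √(L² − r² sin²θ) = 0.1424·8.5·0.47869/0.59194 = 0.97883 rad/s.

0.979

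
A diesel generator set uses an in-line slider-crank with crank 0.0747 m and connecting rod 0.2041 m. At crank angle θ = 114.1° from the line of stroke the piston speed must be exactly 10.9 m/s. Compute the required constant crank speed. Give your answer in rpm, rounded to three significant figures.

1810

For an in-line slider-crank, |v_piston| = rω|sinθ|·[1 + r cosθ/√(L² − r² sin²θ)].
With r = 0.0747 m, L = 0.2041 m, θ = 114.1°: the bracketed kinematic factor |dx/dθ| = 0.057377 m.
ω = v/|dx/dθ| = 10.9/0.057377 = 189.97 rad/s.
N = 60ω/(2π) = 1814.1 rpm.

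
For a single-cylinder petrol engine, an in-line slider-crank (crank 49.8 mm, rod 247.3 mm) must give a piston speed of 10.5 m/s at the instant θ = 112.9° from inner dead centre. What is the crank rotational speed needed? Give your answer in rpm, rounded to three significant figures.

2380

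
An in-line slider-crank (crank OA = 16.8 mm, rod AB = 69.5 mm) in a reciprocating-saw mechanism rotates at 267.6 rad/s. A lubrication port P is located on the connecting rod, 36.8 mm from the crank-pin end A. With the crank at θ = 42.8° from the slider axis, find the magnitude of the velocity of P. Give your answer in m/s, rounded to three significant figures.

3.69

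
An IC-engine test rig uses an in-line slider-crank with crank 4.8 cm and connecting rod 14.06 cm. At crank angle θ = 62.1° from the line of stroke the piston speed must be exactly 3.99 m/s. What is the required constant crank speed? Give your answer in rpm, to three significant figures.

769

For an in-line slider-crank, |v_piston| = rω|sinθ|·[1 + r cosθ/√(L² − r² sin²θ)].
With r = 0.048 m, L = 0.1406 m, θ = 62.1°: the bracketed kinematic factor |dx/dθ| = 0.049529 m.
ω = v/|dx/dθ| = 3.99/0.049529 = 80.559 rad/s.
N = 60ω/(2π) = 769.29 rpm.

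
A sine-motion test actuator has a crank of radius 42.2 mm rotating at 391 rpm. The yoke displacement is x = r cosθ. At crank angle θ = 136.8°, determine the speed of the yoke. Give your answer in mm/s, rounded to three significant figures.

1180

ω = 40.95 rad/s (from 391 rpm).
x = r cosθ ⇒ ẋ = −rω sinθ.
|v| = rω|sinθ| = 0.0422·40.95·|sin 136.8°| = 1.1828 m/s = 1182.8 mm/s.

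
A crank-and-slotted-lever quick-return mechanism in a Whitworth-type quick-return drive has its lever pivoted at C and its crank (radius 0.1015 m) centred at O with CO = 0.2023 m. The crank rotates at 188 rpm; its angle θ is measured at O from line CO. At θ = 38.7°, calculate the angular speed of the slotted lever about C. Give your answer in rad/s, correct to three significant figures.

6.22

ω = 19.69 rad/s (from 188 rpm).
Crank pin A relative to C: A = (d + r cosθ, r sinθ); lever angle φ = atan2(r sinθ, d + r cosθ).
Differentiating tanφ: φ̇ = rω(d cosθ + r)/(d² + r² + 2dr cosθ).
d² + r² + 2dr cosθ = |CA|² = 0.0832774 m²;  d cosθ + r = +0.25938 m.
|ω_lever| = |0.1015·19.69·+0.25938| / 0.0832774 = 6.2239 rad/s.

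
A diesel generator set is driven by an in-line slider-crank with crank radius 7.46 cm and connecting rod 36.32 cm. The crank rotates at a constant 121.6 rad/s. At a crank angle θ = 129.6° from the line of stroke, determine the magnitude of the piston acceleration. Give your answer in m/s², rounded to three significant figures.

744

ω = 121.6 rad/s
x(θ) = r cosθ + √(L² − r² sin²θ); with ω constant, a = ω²·d²x/dθ².
d²x/dθ² = −r cosθ − r²(cos2θ)/√u − r⁴ sin²2θ/(4u^{3/2}),  u = L² − r² sin²θ = 0.12861 m².
Substituting r = 0.0746 m, L = 0.3632 m, θ = 129.6°: d²x/dθ² = +0.050298 m.
a = ω²·d²x/dθ² = (121.6)²·(+0.050298) = +743.73 m/s²;  |a| = 743.73 m/s².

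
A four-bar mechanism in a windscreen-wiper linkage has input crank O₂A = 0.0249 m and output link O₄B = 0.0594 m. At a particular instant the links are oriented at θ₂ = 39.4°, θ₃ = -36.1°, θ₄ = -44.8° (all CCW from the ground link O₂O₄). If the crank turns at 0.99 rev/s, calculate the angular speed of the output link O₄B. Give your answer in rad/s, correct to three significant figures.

ω₂ = 6.22 rad/s (from 0.99 rev/s).
Differentiating the loop-closure r₂e^{iθ₂}+r₃e^{iθ₃}=r₁+r₄e^{iθ₄} gives r₂ω₂e^{iθ₂}+r₃ω₃e^{iθ₃}=r₄ω₄e^{iθ₄}.
Eliminating the other unknown: ω₄ = r₂ω₂ sin(θ₂−θ₃) / [r₄ sin(θ₄−θ₃)].
Numerator sine = +0.96815; denominator sine = -0.15126.
Result = 0.0249·6.22·(+0.96815) / (0.0594·(-0.15126)) = -16.689 rad/s; magnitude 16.689 rad/s.

16.7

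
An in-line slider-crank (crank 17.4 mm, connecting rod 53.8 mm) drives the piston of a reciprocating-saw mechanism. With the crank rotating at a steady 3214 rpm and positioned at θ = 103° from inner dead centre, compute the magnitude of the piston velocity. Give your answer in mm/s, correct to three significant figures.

5270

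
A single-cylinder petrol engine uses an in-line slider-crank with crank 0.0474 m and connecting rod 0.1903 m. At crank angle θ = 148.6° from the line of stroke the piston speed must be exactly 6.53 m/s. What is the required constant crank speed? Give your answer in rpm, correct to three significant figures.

3210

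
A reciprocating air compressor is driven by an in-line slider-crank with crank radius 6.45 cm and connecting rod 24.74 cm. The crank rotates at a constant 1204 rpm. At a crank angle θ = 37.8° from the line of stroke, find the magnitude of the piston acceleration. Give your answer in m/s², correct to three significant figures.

882

ω = 2π·1204/60 = 126.1 rad/s
x(θ) = r cosθ + √(L² − r² sin²θ); with ω constant, a = ω²·d²x/dθ².
d²x/dθ² = −r cosθ − r²(cos2θ)/√u − r⁴ sin²2θ/(4u^{3/2}),  u = L² − r² sin²θ = 0.0596439 m².
Substituting r = 0.0645 m, L = 0.2474 m, θ = 37.8°: d²x/dθ² = -0.05548 m.
a = ω²·d²x/dθ² = (126.1)²·(-0.05548) = -881.96 m/s²;  |a| = 881.96 m/s².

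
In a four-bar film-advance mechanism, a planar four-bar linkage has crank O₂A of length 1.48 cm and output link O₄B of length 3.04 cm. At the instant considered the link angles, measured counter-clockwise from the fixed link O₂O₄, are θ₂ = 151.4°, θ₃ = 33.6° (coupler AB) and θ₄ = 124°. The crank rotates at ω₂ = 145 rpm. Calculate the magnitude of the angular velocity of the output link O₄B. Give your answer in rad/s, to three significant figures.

ω₂ = 15.18 rad/s (from 145 rpm).
Differentiating the loop-closure r₂e^{iθ₂}+r₃e^{iθ₃}=r₁+r₄e^{iθ₄} gives r₂ω₂e^{iθ₂}+r₃ω₃e^{iθ₃}=r₄ω₄e^{iθ₄}.
Eliminating the other unknown: ω₄ = r₂ω₂ sin(θ₂−θ₃) / [r₄ sin(θ₄−θ₃)].
Numerator sine = +0.88458; denominator sine = +0.99998.
Result = 0.0148·15.18·(+0.88458) / (0.0304·(+0.99998)) = +6.5393 rad/s; magnitude 6.5393 rad/s.

6.54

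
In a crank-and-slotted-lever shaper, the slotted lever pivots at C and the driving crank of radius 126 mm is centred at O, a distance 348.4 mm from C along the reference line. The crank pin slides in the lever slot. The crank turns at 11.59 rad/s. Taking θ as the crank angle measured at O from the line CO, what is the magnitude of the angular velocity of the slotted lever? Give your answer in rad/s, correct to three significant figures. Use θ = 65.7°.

2.27

ω = 11.59 rad/s
Crank pin A relative to C: A = (d + r cosθ, r sinθ); lever angle φ = atan2(r sinθ, d + r cosθ).
Differentiating tanφ: φ̇ = rω(d cosθ + r)/(d² + r² + 2dr cosθ).
d² + r² + 2dr cosθ = |CA|² = 0.173388 m²;  d cosθ + r = +0.26937 m.
|ω_lever| = |0.126·11.59·+0.26937| / 0.173388 = 2.2687 rad/s.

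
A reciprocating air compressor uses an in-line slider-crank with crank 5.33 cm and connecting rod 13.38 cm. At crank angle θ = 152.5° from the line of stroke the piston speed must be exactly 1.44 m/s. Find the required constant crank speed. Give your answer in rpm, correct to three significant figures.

For an in-line slider-crank, |v_piston| = rω|sinθ|·[1 + r cosθ/√(L² − r² sin²θ)].
With r = 0.0533 m, L = 0.1338 m, θ = 152.5°: the bracketed kinematic factor |dx/dθ| = 0.015764 m.
ω = v/|dx/dθ| = 1.44/0.015764 = 91.347 rad/s.
N = 60ω/(2π) = 872.3 rpm.

872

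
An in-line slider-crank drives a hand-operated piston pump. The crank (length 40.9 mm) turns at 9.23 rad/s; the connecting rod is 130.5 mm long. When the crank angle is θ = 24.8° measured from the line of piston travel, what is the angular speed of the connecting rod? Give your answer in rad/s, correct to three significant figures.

ω = 9.23 rad/s
The rod makes angle φ with the slider axis where L sinφ = r sinθ; differentiating, L cosφ·φ̇ = r ω cosθ.
L cosφ = √(L² − r² sin²θ) = 0.12937 m.
|ω_rod| = r ω |cosθ| / √(L² − r² sin²θ) = 0.0409·9.23·0.90778/0.12937 = 2.649 rad/s.

2.65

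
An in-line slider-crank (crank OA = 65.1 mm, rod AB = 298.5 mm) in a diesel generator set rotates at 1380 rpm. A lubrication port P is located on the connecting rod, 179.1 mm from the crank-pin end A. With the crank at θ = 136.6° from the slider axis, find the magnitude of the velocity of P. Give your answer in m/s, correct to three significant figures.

6.45

ω = 144.5 rad/s.  Crank-pin speed |V_A| = rω = 9.4078 m/s, perpendicular to OA.
Rod angle: sinφ = −(r/L) sinθ ⇒ φ = -8.618°; ω_rod = −rω cosθ/√(L²−r²sin²θ) = +23.161 rad/s.
V_P = V_A + ω_rod × AP, with AP = 0.1791 m along the rod.
Components: V_Px = −rω sinθ − a·ω_rod·sinφ = -5.8424 m/s;  V_Py = rω cosθ + a·ω_rod·cosφ = -2.7342 m/s.
|V_P| = √(V_Px² + V_Py²) = 6.4505 m/s.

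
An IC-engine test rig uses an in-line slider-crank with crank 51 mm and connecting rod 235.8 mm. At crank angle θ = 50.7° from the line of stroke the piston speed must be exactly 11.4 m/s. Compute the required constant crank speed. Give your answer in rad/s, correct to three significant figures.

254

For an in-line slider-crank, |v_piston| = rω|sinθ|·[1 + r cosθ/√(L² − r² sin²θ)].
With r = 0.051 m, L = 0.2358 m, θ = 50.7°: the bracketed kinematic factor |dx/dθ| = 0.04495 m.
ω = v/|dx/dθ| = 11.4/0.04495 = 253.62 rad/s.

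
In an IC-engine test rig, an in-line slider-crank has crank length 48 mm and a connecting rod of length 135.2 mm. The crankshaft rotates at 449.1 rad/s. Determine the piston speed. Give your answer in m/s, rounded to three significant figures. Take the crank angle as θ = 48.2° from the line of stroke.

ω = 449.1 rad/s
For an in-line slider-crank, x = r cosθ + √(L² − r² sin²θ), so v = −rω sinθ·[1 + r cosθ/√(L² − r² sin²θ)].
With r = 0.048 m, L = 0.1352 m, θ = 48.2°: √(L² − r² sin²θ) = 0.13038 m.
v = −0.048·449.1·0.74548·[1 + 0.048·0.66653/0.13038] = -20.014 m/s.
|v| = 20.014 m/s.

20.0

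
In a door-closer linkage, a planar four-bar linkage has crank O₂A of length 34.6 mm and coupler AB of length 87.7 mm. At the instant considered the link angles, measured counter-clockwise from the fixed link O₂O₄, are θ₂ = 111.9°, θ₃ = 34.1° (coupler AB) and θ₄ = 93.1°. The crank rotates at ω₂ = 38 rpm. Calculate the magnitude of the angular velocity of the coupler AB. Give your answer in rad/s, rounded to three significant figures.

0.590

ω₂ = 3.979 rad/s (from 38 rpm).
Differentiating the loop-closure r₂e^{iθ₂}+r₃e^{iθ₃}=r₁+r₄e^{iθ₄} gives r₂ω₂e^{iθ₂}+r₃ω₃e^{iθ₃}=r₄ω₄e^{iθ₄}.
Eliminating the other unknown: ω₃ = r₂ω₂ sin(θ₄−θ₂) / [r₃ sin(θ₃−θ₄)].
Numerator sine = -0.32227; denominator sine = -0.85717.
Result = 0.0346·3.979·(-0.32227) / (0.0877·(-0.85717)) = +0.59025 rad/s; magnitude 0.59025 rad/s.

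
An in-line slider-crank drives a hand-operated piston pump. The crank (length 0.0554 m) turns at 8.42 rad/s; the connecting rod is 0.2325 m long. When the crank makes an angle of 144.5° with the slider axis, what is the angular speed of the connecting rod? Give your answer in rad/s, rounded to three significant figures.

ω = 8.42 rad/s
The rod makes angle φ with the slider axis where L sinφ = r sinθ; differentiating, L cosφ·φ̇ = r ω cosθ.
L cosφ = √(L² − r² sin²θ) = 0.23026 m.
|ω_rod| = r ω |cosθ| / √(L² − r² sin²θ) = 0.0554·8.42·0.81412/0.23026 = 1.6492 rad/s.

1.65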